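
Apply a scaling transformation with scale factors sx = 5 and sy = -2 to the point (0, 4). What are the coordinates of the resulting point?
(0, -8)

Scaling matrix:
[[5, 0], [0, -2]]
Result: (0 × 5, 4 × -2) = (0, -8)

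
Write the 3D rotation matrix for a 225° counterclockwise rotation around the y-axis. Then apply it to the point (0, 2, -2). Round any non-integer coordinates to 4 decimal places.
R = [[-√2/2, 0, -√2/2], [0, 1, 0], [√2/2, 0, -√2/2]]; R·(0, 2, -2) = (1.4142, 2.0000, 1.4142)

Rotation matrix for 225° around y-axis:
cos(225°) = -√2/2, sin(225°) = -√2/2
R = [[-√2/2, 0, -√2/2], [0, 1, 0], [√2/2, 0, -√2/2]]
Apply to (0, 2, -2): R·[0, 2, -2]ᵀ = (1.4142, 2.0000, 1.4142)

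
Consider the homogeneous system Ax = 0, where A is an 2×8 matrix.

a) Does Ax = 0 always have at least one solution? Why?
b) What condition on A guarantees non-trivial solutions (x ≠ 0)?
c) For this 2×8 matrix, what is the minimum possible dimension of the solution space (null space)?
a) Yes, x = 0 is always a solution. b) When A has linearly dependent columns (rank < n). c) Minimum nullity = 6.

a) x = 0 satisfies A·0 = 0, so the zero vector is always a solution.
b) Non-trivial solutions exist iff the columns of A are linearly dependent, equivalently rank(A) < n (the number of columns).
c) By rank-nullity, rank(A) + nullity(A) = n = 8. Since A has only 2 rows, rank(A) ≤ 2, so nullity(A) ≥ 8 - 2 = 6.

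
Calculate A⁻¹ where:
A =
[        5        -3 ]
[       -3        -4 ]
det(A) = -29
A⁻¹ =
[     4/29     -3/29 ]
[    -3/29     -5/29 ]

For a 2×2 matrix A = [[a, b], [c, d]] with det(A) ≠ 0, A⁻¹ = (1/det(A)) * [[d, -b], [-c, a]].
det(A) = (5)*(-4) - (-3)*(-3) = -20 - 9 = -29.
A⁻¹ = (1/-29) * [[-4, 3], [3, 5]].
Dividing each entry by -29 and reducing:
A⁻¹ =
[     4/29     -3/29 ]
[    -3/29     -5/29 ]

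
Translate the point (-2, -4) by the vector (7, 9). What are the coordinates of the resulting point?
(5, 5)

Translation by (7, 9):
x' = -2 + 7 = 5
y' = -4 + 9 = 5
Homogeneous matrix: [[1, 0, 7], [0, 1, 9], [0, 0, 1]]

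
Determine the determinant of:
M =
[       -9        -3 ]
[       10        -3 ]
det(M) = 57

For a 2×2 matrix [[a, b], [c, d]], det = a*d - b*c.
det(M) = (-9)*(-3) - (-3)*(10) = 27 + 30 = 57.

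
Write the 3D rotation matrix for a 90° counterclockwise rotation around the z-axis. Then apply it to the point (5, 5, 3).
R = [[0, -1, 0], [1, 0, 0], [0, 0, 1]]; R·(5, 5, 3) = (-5, 5, 3)

Rotation matrix for 90° around z-axis:
cos(90°) = 0, sin(90°) = 1
R = [[0, -1, 0], [1, 0, 0], [0, 0, 1]]
Apply to (5, 5, 3): R·[5, 5, 3]ᵀ = (-5, 5, 3)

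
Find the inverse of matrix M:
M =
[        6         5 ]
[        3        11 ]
det(M) = 51
M⁻¹ =
[    11/51     -5/51 ]
[    -1/17      2/17 ]

For a 2×2 matrix M = [[a, b], [c, d]] with det(M) ≠ 0, M⁻¹ = (1/det(M)) * [[d, -b], [-c, a]].
det(M) = (6)*(11) - (5)*(3) = 66 - 15 = 51.
M⁻¹ = (1/51) * [[11, -5], [-3, 6]].
Dividing each entry by 51 and reducing:
M⁻¹ =
[    11/51     -5/51 ]
[    -1/17      2/17 ]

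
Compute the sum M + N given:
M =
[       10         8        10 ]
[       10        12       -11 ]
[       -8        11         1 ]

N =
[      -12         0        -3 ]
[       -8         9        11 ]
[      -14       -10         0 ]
M + N =
[       -2         8         7 ]
[        2        21         0 ]
[      -22         1         1 ]

Matrix addition is elementwise: (M+N)[i][j] = M[i][j] + N[i][j].
  (M+N)[0][0] = (10) + (-12) = -2
  (M+N)[0][1] = (8) + (0) = 8
  (M+N)[0][2] = (10) + (-3) = 7
  (M+N)[1][0] = (10) + (-8) = 2
  (M+N)[1][1] = (12) + (9) = 21
  (M+N)[1][2] = (-11) + (11) = 0
  (M+N)[2][0] = (-8) + (-14) = -22
  (M+N)[2][1] = (11) + (-10) = 1
  (M+N)[2][2] = (1) + (0) = 1
M + N =
[       -2         8         7 ]
[        2        21         0 ]
[      -22         1         1 ]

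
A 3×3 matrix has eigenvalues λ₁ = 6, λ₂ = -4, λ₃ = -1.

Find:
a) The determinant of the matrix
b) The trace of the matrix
det = 24, trace = 1

Two standard eigenvalue identities:
- det(A) equals the product of the eigenvalues (counted with multiplicity).
- trace(A) equals the sum of the eigenvalues.
det(A) = (6)*(-4)*(-1) = 24.
trace(A) = 6 - 4 - 1 = 1.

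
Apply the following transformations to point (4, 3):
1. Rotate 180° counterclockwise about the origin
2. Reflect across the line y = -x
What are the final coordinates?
(3, 4)

Step 1: Rotate 180° → (-4, -3)
Step 2: Reflect across the line y = -x → (3, 4)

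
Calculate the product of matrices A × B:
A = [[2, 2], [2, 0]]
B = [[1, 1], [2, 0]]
[[6, 2], [2, 2]]

Matrix multiplication:
C[0][0] = 2×1 + 2×2 = 6
C[0][1] = 2×1 + 2×0 = 2
C[1][0] = 2×1 + 0×2 = 2
C[1][1] = 2×1 + 0×0 = 2
Result: [[6, 2], [2, 2]]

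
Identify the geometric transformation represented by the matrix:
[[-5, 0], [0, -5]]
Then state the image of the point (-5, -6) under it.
uniform scaling by factor -5; image of (-5, -6) is (25, 30)

This is a diagonal matrix with equal entries -5, so it scales both axes by the same factor -5.
The matrix [[-5, 0], [0, -5]] represents: uniform scaling by factor -5.
Applying it to (-5, -6): [-5·-5 + 0·-6, 0·-5 + -5·-6] = (25, 30).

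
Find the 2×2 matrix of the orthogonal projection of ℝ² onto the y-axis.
[[0, 0], [0, 1]]

The orthogonal projection onto the line spanned by a nonzero vector u = (a, b) has matrix P = (u uᵀ) / (uᵀ u) = (1/(a² + b²)) · [[a², ab], [ab, b²]].
Here u = (0, 1), so a² + b² = 0 + 1 = 1.
P = (1/1) · [[0, 0], [0, 1]] = [[0, 0], [0, 1]].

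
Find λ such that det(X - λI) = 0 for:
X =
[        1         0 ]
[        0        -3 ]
λ = -3, 1

Solve det(X - λI) = 0. For a 2×2 matrix the characteristic equation is λ² - (trace)λ + det = 0.
trace(X) = a + d = 1 - 3 = -2.
det(X) = a*d - b*c = (1)*(-3) - (0)*(0) = -3 - 0 = -3.
Characteristic equation: λ² - (-2)λ + (-3) = 0.
Discriminant = (-2)² - 4*(-3) = 4 + 12 = 16.
λ = (-2 ± √16) / 2 = (-2 ± 4) / 2 = -3, 1.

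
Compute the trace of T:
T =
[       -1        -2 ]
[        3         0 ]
tr(T) = -1 + 0 = -1

The trace of a square matrix is the sum of its diagonal entries.
Diagonal entries of T: T[0][0] = -1, T[1][1] = 0.
tr(T) = -1 + 0 = -1.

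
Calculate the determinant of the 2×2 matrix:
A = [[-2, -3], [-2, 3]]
-12

For A = [[a, b], [c, d]], det(A) = a*d - b*c.
det(A) = (-2)*(3) - (-3)*(-2) = -6 - 6 = -12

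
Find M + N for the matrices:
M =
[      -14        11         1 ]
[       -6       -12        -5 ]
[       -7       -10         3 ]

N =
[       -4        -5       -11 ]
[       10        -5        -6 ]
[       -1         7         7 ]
M + N =
[      -18         6       -10 ]
[        4       -17       -11 ]
[       -8        -3        10 ]

Matrix addition is elementwise: (M+N)[i][j] = M[i][j] + N[i][j].
  (M+N)[0][0] = (-14) + (-4) = -18
  (M+N)[0][1] = (11) + (-5) = 6
  (M+N)[0][2] = (1) + (-11) = -10
  (M+N)[1][0] = (-6) + (10) = 4
  (M+N)[1][1] = (-12) + (-5) = -17
  (M+N)[1][2] = (-5) + (-6) = -11
  (M+N)[2][0] = (-7) + (-1) = -8
  (M+N)[2][1] = (-10) + (7) = -3
  (M+N)[2][2] = (3) + (7) = 10
M + N =
[      -18         6       -10 ]
[        4       -17       -11 ]
[       -8        -3        10 ]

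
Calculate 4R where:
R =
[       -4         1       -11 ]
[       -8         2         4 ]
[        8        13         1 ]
4R =
[      -16         4       -44 ]
[      -32         8        16 ]
[       32        52         4 ]

Scalar multiplication is elementwise: (4R)[i][j] = 4 * R[i][j].
  (4R)[0][0] = 4 * (-4) = -16
  (4R)[0][1] = 4 * (1) = 4
  (4R)[0][2] = 4 * (-11) = -44
  (4R)[1][0] = 4 * (-8) = -32
  (4R)[1][1] = 4 * (2) = 8
  (4R)[1][2] = 4 * (4) = 16
  (4R)[2][0] = 4 * (8) = 32
  (4R)[2][1] = 4 * (13) = 52
  (4R)[2][2] = 4 * (1) = 4
4R =
[      -16         4       -44 ]
[      -32         8        16 ]
[       32        52         4 ]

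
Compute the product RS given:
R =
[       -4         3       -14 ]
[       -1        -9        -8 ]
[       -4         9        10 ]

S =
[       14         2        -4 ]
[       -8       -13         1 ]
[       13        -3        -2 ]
RS =
[     -262        -5        47 ]
[      -46       139        11 ]
[        2      -155         5 ]

Matrix multiplication: (RS)[i][j] = sum over k of R[i][k] * S[k][j].
  (RS)[0][0] = (-4)*(14) + (3)*(-8) + (-14)*(13) = -262
  (RS)[0][1] = (-4)*(2) + (3)*(-13) + (-14)*(-3) = -5
  (RS)[0][2] = (-4)*(-4) + (3)*(1) + (-14)*(-2) = 47
  (RS)[1][0] = (-1)*(14) + (-9)*(-8) + (-8)*(13) = -46
  (RS)[1][1] = (-1)*(2) + (-9)*(-13) + (-8)*(-3) = 139
  (RS)[1][2] = (-1)*(-4) + (-9)*(1) + (-8)*(-2) = 11
  (RS)[2][0] = (-4)*(14) + (9)*(-8) + (10)*(13) = 2
  (RS)[2][1] = (-4)*(2) + (9)*(-13) + (10)*(-3) = -155
  (RS)[2][2] = (-4)*(-4) + (9)*(1) + (10)*(-2) = 5
RS =
[     -262        -5        47 ]
[      -46       139        11 ]
[        2      -155         5 ]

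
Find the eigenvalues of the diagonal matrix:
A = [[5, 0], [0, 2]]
λ₁ = 5, λ₂ = 2

The characteristic polynomial of A is det(A - λI) = (5 - λ)(2 - λ) = 0.
The roots are λ = 5 and λ = 2, so the eigenvalues are the diagonal entries.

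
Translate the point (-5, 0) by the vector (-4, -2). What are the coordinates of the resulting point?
(-9, -2)

Translation by (-4, -2):
x' = -5 + -4 = -9
y' = 0 + -2 = -2
Homogeneous matrix: [[1, 0, -4], [0, 1, -2], [0, 0, 1]]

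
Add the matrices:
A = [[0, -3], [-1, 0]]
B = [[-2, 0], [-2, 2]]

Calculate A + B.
[[-2, -3], [-3, 2]]

Add corresponding elements:
(0)+(-2)=-2
(-3)+(0)=-3
(-1)+(-2)=-3
(0)+(2)=2
A + B = [[-2, -3], [-3, 2]]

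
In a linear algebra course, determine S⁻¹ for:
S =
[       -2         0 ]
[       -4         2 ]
det(S) = -4
S⁻¹ =
[     -1/2         0 ]
[       -1       1/2 ]

For a 2×2 matrix S = [[a, b], [c, d]] with det(S) ≠ 0, S⁻¹ = (1/det(S)) * [[d, -b], [-c, a]].
det(S) = (-2)*(2) - (0)*(-4) = -4 - 0 = -4.
S⁻¹ = (1/-4) * [[2, 0], [4, -2]].
Dividing each entry by -4 and reducing:
S⁻¹ =
[     -1/2         0 ]
[       -1       1/2 ]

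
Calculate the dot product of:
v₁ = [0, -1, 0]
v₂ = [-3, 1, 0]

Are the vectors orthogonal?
-1, No

The dot product is the sum of products of corresponding components.
v₁·v₂ = (0)*(-3) + (-1)*(1) + (0)*(0) = 0 - 1 + 0 = -1.
Two vectors are orthogonal iff their dot product is 0; here the dot product is -1, so the vectors are not orthogonal.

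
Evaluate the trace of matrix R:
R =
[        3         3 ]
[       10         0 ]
tr(R) = 3 + 0 = 3

The trace of a square matrix is the sum of its diagonal entries.
Diagonal entries of R: R[0][0] = 3, R[1][1] = 0.
tr(R) = 3 + 0 = 3.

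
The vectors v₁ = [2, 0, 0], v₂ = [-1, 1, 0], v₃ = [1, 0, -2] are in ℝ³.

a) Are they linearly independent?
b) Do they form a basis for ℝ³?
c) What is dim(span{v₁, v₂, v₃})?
Yes independent, yes basis, dim = 3

Stack v₁, v₂, v₃ as rows of a 3×3 matrix.
[[2, 0, 0]; [-1, 1, 0]; [1, 0, -2]] is already lower triangular with nonzero diagonal entries (2, 1, -2), so its determinant is the product of the diagonal entries, det = (2)·(1)·(-2) = -4 ≠ 0, and the rows are linearly independent.
Three linearly independent vectors in ℝ³ form a basis for ℝ³, so dim(span{v₁,v₂,v₃}) = 3.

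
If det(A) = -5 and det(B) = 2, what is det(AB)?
-10

Use the multiplicative property of determinants: det(AB) = det(A)*det(B).
det(AB) = (-5)*(2) = -10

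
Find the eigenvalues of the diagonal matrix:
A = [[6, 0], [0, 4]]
λ₁ = 6, λ₂ = 4

The characteristic polynomial of A is det(A - λI) = (6 - λ)(4 - λ) = 0.
The roots are λ = 6 and λ = 4, so the eigenvalues are the diagonal entries.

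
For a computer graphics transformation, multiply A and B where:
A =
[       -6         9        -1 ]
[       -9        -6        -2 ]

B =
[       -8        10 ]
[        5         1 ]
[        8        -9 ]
AB =
[       85       -42 ]
[       26       -78 ]

Matrix multiplication: (AB)[i][j] = sum over k of A[i][k] * B[k][j].
  (AB)[0][0] = (-6)*(-8) + (9)*(5) + (-1)*(8) = 85
  (AB)[0][1] = (-6)*(10) + (9)*(1) + (-1)*(-9) = -42
  (AB)[1][0] = (-9)*(-8) + (-6)*(5) + (-2)*(8) = 26
  (AB)[1][1] = (-9)*(10) + (-6)*(1) + (-2)*(-9) = -78
AB =
[       85       -42 ]
[       26       -78 ]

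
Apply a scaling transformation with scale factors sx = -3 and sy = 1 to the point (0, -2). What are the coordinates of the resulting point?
(0, -2)

Scaling matrix:
[[-3, 0], [0, 1]]
Result: (0 × -3, -2 × 1) = (0, -2)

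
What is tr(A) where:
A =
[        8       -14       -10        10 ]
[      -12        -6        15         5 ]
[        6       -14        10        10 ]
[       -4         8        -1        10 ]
tr(A) = 8 - 6 + 10 + 10 = 22

The trace of a square matrix is the sum of its diagonal entries.
Diagonal entries of A: A[0][0] = 8, A[1][1] = -6, A[2][2] = 10, A[3][3] = 10.
tr(A) = 8 - 6 + 10 + 10 = 22.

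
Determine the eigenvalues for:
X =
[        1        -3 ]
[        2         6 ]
λ = 3, 4

Solve det(X - λI) = 0. For a 2×2 matrix the characteristic equation is λ² - (trace)λ + det = 0.
trace(X) = a + d = 1 + 6 = 7.
det(X) = a*d - b*c = (1)*(6) - (-3)*(2) = 6 + 6 = 12.
Characteristic equation: λ² - (7)λ + (12) = 0.
Discriminant = (7)² - 4*(12) = 49 - 48 = 1.
λ = (7 ± √1) / 2 = (7 ± 1) / 2 = 3, 4.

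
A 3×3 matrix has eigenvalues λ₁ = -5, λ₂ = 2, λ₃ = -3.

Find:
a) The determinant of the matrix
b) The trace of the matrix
det = 30, trace = -6

Two standard eigenvalue identities:
- det(A) equals the product of the eigenvalues (counted with multiplicity).
- trace(A) equals the sum of the eigenvalues.
det(A) = (-5)*(2)*(-3) = 30.
trace(A) = -5 + 2 - 3 = -6.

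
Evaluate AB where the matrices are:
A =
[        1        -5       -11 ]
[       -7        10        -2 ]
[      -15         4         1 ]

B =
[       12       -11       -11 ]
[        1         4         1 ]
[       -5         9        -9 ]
AB =
[       62      -130        83 ]
[      -64        99       105 ]
[     -181       190       160 ]

Matrix multiplication: (AB)[i][j] = sum over k of A[i][k] * B[k][j].
  (AB)[0][0] = (1)*(12) + (-5)*(1) + (-11)*(-5) = 62
  (AB)[0][1] = (1)*(-11) + (-5)*(4) + (-11)*(9) = -130
  (AB)[0][2] = (1)*(-11) + (-5)*(1) + (-11)*(-9) = 83
  (AB)[1][0] = (-7)*(12) + (10)*(1) + (-2)*(-5) = -64
  (AB)[1][1] = (-7)*(-11) + (10)*(4) + (-2)*(9) = 99
  (AB)[1][2] = (-7)*(-11) + (10)*(1) + (-2)*(-9) = 105
  (AB)[2][0] = (-15)*(12) + (4)*(1) + (1)*(-5) = -181
  (AB)[2][1] = (-15)*(-11) + (4)*(4) + (1)*(9) = 190
  (AB)[2][2] = (-15)*(-11) + (4)*(1) + (1)*(-9) = 160
AB =
[       62      -130        83 ]
[      -64        99       105 ]
[     -181       190       160 ]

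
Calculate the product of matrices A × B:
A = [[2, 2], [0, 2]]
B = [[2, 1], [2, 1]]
[[8, 4], [4, 2]]

Matrix multiplication:
C[0][0] = 2×2 + 2×2 = 8
C[0][1] = 2×1 + 2×1 = 4
C[1][0] = 0×2 + 2×2 = 4
C[1][1] = 0×1 + 2×1 = 2
Result: [[8, 4], [4, 2]]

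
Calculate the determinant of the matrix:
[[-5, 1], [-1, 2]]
-9

For a 2×2 matrix [[a, b], [c, d]], det = ad - bc
det = (-5)(2) - (1)(-1) = -10 - -1 = -9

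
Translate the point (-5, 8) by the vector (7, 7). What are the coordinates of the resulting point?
(2, 15)

Translation by (7, 7):
x' = -5 + 7 = 2
y' = 8 + 7 = 15
Homogeneous matrix: [[1, 0, 7], [0, 1, 7], [0, 0, 1]]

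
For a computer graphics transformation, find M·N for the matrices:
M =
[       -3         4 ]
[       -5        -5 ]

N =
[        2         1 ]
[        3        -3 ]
MN =
[        6       -15 ]
[      -25        10 ]

Matrix multiplication: (MN)[i][j] = sum over k of M[i][k] * N[k][j].
  (MN)[0][0] = (-3)*(2) + (4)*(3) = 6
  (MN)[0][1] = (-3)*(1) + (4)*(-3) = -15
  (MN)[1][0] = (-5)*(2) + (-5)*(3) = -25
  (MN)[1][1] = (-5)*(1) + (-5)*(-3) = 10
MN =
[        6       -15 ]
[      -25        10 ]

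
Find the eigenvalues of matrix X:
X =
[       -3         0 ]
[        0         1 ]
λ = -3, 1

Solve det(X - λI) = 0. For a 2×2 matrix the characteristic equation is λ² - (trace)λ + det = 0.
trace(X) = a + d = -3 + 1 = -2.
det(X) = a*d - b*c = (-3)*(1) - (0)*(0) = -3 - 0 = -3.
Characteristic equation: λ² - (-2)λ + (-3) = 0.
Discriminant = (-2)² - 4*(-3) = 4 + 12 = 16.
λ = (-2 ± √16) / 2 = (-2 ± 4) / 2 = -3, 1.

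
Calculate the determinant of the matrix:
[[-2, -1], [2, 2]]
-2

For a 2×2 matrix [[a, b], [c, d]], det = ad - bc
det = (-2)(2) - (-1)(2) = -4 - -2 = -2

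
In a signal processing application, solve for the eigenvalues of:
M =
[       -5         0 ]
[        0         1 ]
λ = -5, 1

Solve det(M - λI) = 0. For a 2×2 matrix the characteristic equation is λ² - (trace)λ + det = 0.
trace(M) = a + d = -5 + 1 = -4.
det(M) = a*d - b*c = (-5)*(1) - (0)*(0) = -5 - 0 = -5.
Characteristic equation: λ² - (-4)λ + (-5) = 0.
Discriminant = (-4)² - 4*(-5) = 16 + 20 = 36.
λ = (-4 ± √36) / 2 = (-4 ± 6) / 2 = -5, 1.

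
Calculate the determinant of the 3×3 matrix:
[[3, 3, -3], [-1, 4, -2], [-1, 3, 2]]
51

Expansion along first row:
det = 3·det([[4,-2],[3,2]]) - 3·det([[-1,-2],[-1,2]]) + -3·det([[-1,4],[-1,3]])
    = 3·(4·2 - -2·3) - 3·(-1·2 - -2·-1) + -3·(-1·3 - 4·-1)
    = 3·14 - 3·-4 + -3·1
    = 42 + 12 + -3 = 51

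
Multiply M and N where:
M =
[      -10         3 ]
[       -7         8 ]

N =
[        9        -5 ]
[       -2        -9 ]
MN =
[      -96        23 ]
[      -79       -37 ]

Matrix multiplication: (MN)[i][j] = sum over k of M[i][k] * N[k][j].
  (MN)[0][0] = (-10)*(9) + (3)*(-2) = -96
  (MN)[0][1] = (-10)*(-5) + (3)*(-9) = 23
  (MN)[1][0] = (-7)*(9) + (8)*(-2) = -79
  (MN)[1][1] = (-7)*(-5) + (8)*(-9) = -37
MN =
[      -96        23 ]
[      -79       -37 ]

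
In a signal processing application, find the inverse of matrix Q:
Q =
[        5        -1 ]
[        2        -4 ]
det(Q) = -18
Q⁻¹ =
[      2/9     -1/18 ]
[      1/9     -5/18 ]

For a 2×2 matrix Q = [[a, b], [c, d]] with det(Q) ≠ 0, Q⁻¹ = (1/det(Q)) * [[d, -b], [-c, a]].
det(Q) = (5)*(-4) - (-1)*(2) = -20 + 2 = -18.
Q⁻¹ = (1/-18) * [[-4, 1], [-2, 5]].
Dividing each entry by -18 and reducing:
Q⁻¹ =
[      2/9     -1/18 ]
[      1/9     -5/18 ]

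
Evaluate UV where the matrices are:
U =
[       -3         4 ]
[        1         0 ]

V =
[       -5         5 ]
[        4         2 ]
UV =
[       31        -7 ]
[       -5         5 ]

Matrix multiplication: (UV)[i][j] = sum over k of U[i][k] * V[k][j].
  (UV)[0][0] = (-3)*(-5) + (4)*(4) = 31
  (UV)[0][1] = (-3)*(5) + (4)*(2) = -7
  (UV)[1][0] = (1)*(-5) + (0)*(4) = -5
  (UV)[1][1] = (1)*(5) + (0)*(2) = 5
UV =
[       31        -7 ]
[       -5         5 ]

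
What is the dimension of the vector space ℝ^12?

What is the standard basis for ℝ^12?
Dimension = 12; standard basis = {e_1, e_2, e_3, …, e_12}

ℝ^12 is the space of 12-tuples of real numbers; its dimension is 12.
The standard basis consists of 12 vectors: e_1, e_2, e_3, …, e_12, where e_i is the vector with 1 in position i and 0 elsewhere.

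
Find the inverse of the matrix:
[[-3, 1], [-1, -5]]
[[-5/16, -1/16], [1/16, -3/16]]

For [[a,b],[c,d]], inverse = (1/det)·[[d,-b],[-c,a]]
det = -3·-5 - 1·-1 = 16
Inverse = (1/16)·[[-5, -1], [1, -3]]
        = [[-5/16, -1/16], [1/16, -3/16]]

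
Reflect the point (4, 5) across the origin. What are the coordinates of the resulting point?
(-4, -5)

Reflection across origin: (4, 5) → (-4, -5)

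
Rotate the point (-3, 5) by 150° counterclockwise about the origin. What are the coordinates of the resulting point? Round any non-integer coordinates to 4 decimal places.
(0.0981, -5.8301)

Rotation matrix R(θ) = [[cos θ, -sin θ], [sin θ, cos θ]]; for θ = 150°:
R = [[-√3/2, -1/2], [1/2, -√3/2]]
Result: R × [-3, 5]ᵀ = [-√3/2·-3 + (-1/2)·5, 1/2·-3 + (-√3/2)·5]ᵀ = (0.0981, -5.8301)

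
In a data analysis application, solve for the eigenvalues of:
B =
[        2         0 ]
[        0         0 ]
λ = 0, 2

Solve det(B - λI) = 0. For a 2×2 matrix the characteristic equation is λ² - (trace)λ + det = 0.
trace(B) = a + d = 2 + 0 = 2.
det(B) = a*d - b*c = (2)*(0) - (0)*(0) = 0 - 0 = 0.
Characteristic equation: λ² - (2)λ + (0) = 0.
Discriminant = (2)² - 4*(0) = 4 - 0 = 4.
λ = (2 ± √4) / 2 = (2 ± 2) / 2 = 0, 2.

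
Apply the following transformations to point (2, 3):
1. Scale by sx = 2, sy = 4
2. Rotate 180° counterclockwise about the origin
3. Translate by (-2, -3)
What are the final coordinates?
(-6, -15)

Step 1: Scale → (4, 12)
Step 2: Rotate 180° → (-4, -12)
Step 3: Translate → (-6, -15)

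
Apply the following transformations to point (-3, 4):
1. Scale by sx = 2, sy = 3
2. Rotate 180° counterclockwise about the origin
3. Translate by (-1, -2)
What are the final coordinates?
(5, -14)

Step 1: Scale → (-6, 12)
Step 2: Rotate 180° → (6, -12)
Step 3: Translate → (5, -14)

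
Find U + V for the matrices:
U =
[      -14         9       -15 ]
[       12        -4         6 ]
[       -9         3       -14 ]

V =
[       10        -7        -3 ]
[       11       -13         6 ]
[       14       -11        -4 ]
U + V =
[       -4         2       -18 ]
[       23       -17        12 ]
[        5        -8       -18 ]

Matrix addition is elementwise: (U+V)[i][j] = U[i][j] + V[i][j].
  (U+V)[0][0] = (-14) + (10) = -4
  (U+V)[0][1] = (9) + (-7) = 2
  (U+V)[0][2] = (-15) + (-3) = -18
  (U+V)[1][0] = (12) + (11) = 23
  (U+V)[1][1] = (-4) + (-13) = -17
  (U+V)[1][2] = (6) + (6) = 12
  (U+V)[2][0] = (-9) + (14) = 5
  (U+V)[2][1] = (3) + (-11) = -8
  (U+V)[2][2] = (-14) + (-4) = -18
U + V =
[       -4         2       -18 ]
[       23       -17        12 ]
[        5        -8       -18 ]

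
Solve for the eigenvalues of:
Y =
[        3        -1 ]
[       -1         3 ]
λ = 2, 4

Solve det(Y - λI) = 0. For a 2×2 matrix the characteristic equation is λ² - (trace)λ + det = 0.
trace(Y) = a + d = 3 + 3 = 6.
det(Y) = a*d - b*c = (3)*(3) - (-1)*(-1) = 9 - 1 = 8.
Characteristic equation: λ² - (6)λ + (8) = 0.
Discriminant = (6)² - 4*(8) = 36 - 32 = 4.
λ = (6 ± √4) / 2 = (6 ± 2) / 2 = 2, 4.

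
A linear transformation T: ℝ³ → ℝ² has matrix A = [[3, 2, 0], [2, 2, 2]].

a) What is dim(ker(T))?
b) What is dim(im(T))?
dim(ker) = 1, dim(im) = 2

The two rows are not scalar multiples of one another (no single k satisfies row 2 = k × row 1), so they are linearly independent.
Thus rank(A) = 2.
dim(im(T)) = rank(A) = 2.
By the rank-nullity theorem applied to T: ℝ³ → ℝ², rank(A) + nullity(A) = 3 (the domain dimension), so dim(ker(T)) = 3 - 2 = 1.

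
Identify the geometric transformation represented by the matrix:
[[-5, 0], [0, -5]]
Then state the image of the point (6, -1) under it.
uniform scaling by factor -5; image of (6, -1) is (-30, 5)

This is a diagonal matrix with equal entries -5, so it scales both axes by the same factor -5.
The matrix [[-5, 0], [0, -5]] represents: uniform scaling by factor -5.
Applying it to (6, -1): [-5·6 + 0·-1, 0·6 + -5·-1] = (-30, 5).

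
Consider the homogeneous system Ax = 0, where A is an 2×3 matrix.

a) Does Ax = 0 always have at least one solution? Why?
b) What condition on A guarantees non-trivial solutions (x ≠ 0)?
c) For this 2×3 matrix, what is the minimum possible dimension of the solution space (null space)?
a) Yes, x = 0 is always a solution. b) When A has linearly dependent columns (rank < n). c) Minimum nullity = 1.

a) x = 0 satisfies A·0 = 0, so the zero vector is always a solution.
b) Non-trivial solutions exist iff the columns of A are linearly dependent, equivalently rank(A) < n (the number of columns).
c) By rank-nullity, rank(A) + nullity(A) = n = 3. Since A has only 2 rows, rank(A) ≤ 2, so nullity(A) ≥ 3 - 2 = 1.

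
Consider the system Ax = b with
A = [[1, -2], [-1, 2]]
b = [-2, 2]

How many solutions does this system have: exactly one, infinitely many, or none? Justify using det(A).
Infinitely many solutions

det(A) = (1)*(2) - (-2)*(-1) = 0, so A is singular (column 2 is -2 times column 1).
b = [-2, 2] = -2 * column 1 of A, so b lies in the column space of A.
A singular matrix whose right-hand side is in its column space gives a 1-parameter family of solutions — infinitely many.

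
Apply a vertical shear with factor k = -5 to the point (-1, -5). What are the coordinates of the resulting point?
(-1, 0)

Shear matrix for vertical shear with factor k = -5:
[[1, 0], [-5, 1]]
Result: (-1, -5) → (-1, 0)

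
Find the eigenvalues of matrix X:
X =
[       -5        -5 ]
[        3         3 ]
λ = -2, 0

Solve det(X - λI) = 0. For a 2×2 matrix the characteristic equation is λ² - (trace)λ + det = 0.
trace(X) = a + d = -5 + 3 = -2.
det(X) = a*d - b*c = (-5)*(3) - (-5)*(3) = -15 + 15 = 0.
Characteristic equation: λ² - (-2)λ + (0) = 0.
Discriminant = (-2)² - 4*(0) = 4 - 0 = 4.
λ = (-2 ± √4) / 2 = (-2 ± 2) / 2 = -2, 0.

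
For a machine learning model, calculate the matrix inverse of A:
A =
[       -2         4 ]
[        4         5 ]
det(A) = -26
A⁻¹ =
[    -5/26      2/13 ]
[     2/13      1/13 ]

For a 2×2 matrix A = [[a, b], [c, d]] with det(A) ≠ 0, A⁻¹ = (1/det(A)) * [[d, -b], [-c, a]].
det(A) = (-2)*(5) - (4)*(4) = -10 - 16 = -26.
A⁻¹ = (1/-26) * [[5, -4], [-4, -2]].
Dividing each entry by -26 and reducing:
A⁻¹ =
[    -5/26      2/13 ]
[     2/13      1/13 ]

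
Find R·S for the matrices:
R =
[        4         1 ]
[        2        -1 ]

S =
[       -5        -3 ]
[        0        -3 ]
RS =
[      -20       -15 ]
[      -10        -3 ]

Matrix multiplication: (RS)[i][j] = sum over k of R[i][k] * S[k][j].
  (RS)[0][0] = (4)*(-5) + (1)*(0) = -20
  (RS)[0][1] = (4)*(-3) + (1)*(-3) = -15
  (RS)[1][0] = (2)*(-5) + (-1)*(0) = -10
  (RS)[1][1] = (2)*(-3) + (-1)*(-3) = -3
RS =
[      -20       -15 ]
[      -10        -3 ]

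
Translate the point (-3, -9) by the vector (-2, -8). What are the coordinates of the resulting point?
(-5, -17)

Translation by (-2, -8):
x' = -3 + -2 = -5
y' = -9 + -8 = -17
Homogeneous matrix: [[1, 0, -2], [0, 1, -8], [0, 0, 1]]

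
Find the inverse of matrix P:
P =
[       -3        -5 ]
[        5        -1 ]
det(P) = 28
P⁻¹ =
[    -1/28      5/28 ]
[    -5/28     -3/28 ]

For a 2×2 matrix P = [[a, b], [c, d]] with det(P) ≠ 0, P⁻¹ = (1/det(P)) * [[d, -b], [-c, a]].
det(P) = (-3)*(-1) - (-5)*(5) = 3 + 25 = 28.
P⁻¹ = (1/28) * [[-1, 5], [-5, -3]].
Dividing each entry by 28 and reducing:
P⁻¹ =
[    -1/28      5/28 ]
[    -5/28     -3/28 ]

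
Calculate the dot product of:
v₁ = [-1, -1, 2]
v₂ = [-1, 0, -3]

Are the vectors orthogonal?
-5, No

The dot product is the sum of products of corresponding components.
v₁·v₂ = (-1)*(-1) + (-1)*(0) + (2)*(-3) = 1 + 0 - 6 = -5.
Two vectors are orthogonal iff their dot product is 0; here the dot product is -5, so the vectors are not orthogonal.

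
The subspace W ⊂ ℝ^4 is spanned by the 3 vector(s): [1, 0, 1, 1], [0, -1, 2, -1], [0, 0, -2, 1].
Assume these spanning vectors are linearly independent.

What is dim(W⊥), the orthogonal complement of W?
dim(W⊥) = 1

For any subspace W of ℝ^n, dim(W) + dim(W⊥) = n (the whole-space dimension).
Here the given 3 vectors are linearly independent, so dim(W) = 3.
Thus dim(W⊥) = n - dim(W) = 4 - 3 = 1.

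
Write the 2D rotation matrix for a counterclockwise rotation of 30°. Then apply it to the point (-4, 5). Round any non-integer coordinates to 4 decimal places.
R = [[√3/2, -1/2], [1/2, √3/2]]; R·(-4, 5) = (-5.9641, 2.3301)

Rotation matrix formula: R(θ) = [[cos θ, -sin θ], [sin θ, cos θ]]
For θ = 30°:
cos(30°) = √3/2
sin(30°) = 1/2
R = [[√3/2, -1/2], [1/2, √3/2]]
Apply to (-4, 5): [√3/2·-4 + (-1/2)·5, 1/2·-4 + √3/2·5] = (-5.9641, 2.3301)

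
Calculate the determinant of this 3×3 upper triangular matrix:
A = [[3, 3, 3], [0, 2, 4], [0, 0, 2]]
12

The determinant of a triangular matrix is the product of its diagonal entries (the off-diagonal entries above the diagonal do not affect it).
det(A) = (3) * (2) * (2) = 12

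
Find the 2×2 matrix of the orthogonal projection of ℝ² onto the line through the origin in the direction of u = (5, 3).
[[25/34, 15/34], [15/34, 9/34]]

The orthogonal projection onto the line spanned by a nonzero vector u = (a, b) has matrix P = (u uᵀ) / (uᵀ u) = (1/(a² + b²)) · [[a², ab], [ab, b²]].
Here u = (5, 3), so a² + b² = 25 + 9 = 34.
P = (1/34) · [[25, 15], [15, 9]] = [[25/34, 15/34], [15/34, 9/34]].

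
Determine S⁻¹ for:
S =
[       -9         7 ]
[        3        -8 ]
det(S) = 51
S⁻¹ =
[    -8/51     -7/51 ]
[    -1/17     -3/17 ]

For a 2×2 matrix S = [[a, b], [c, d]] with det(S) ≠ 0, S⁻¹ = (1/det(S)) * [[d, -b], [-c, a]].
det(S) = (-9)*(-8) - (7)*(3) = 72 - 21 = 51.
S⁻¹ = (1/51) * [[-8, -7], [-3, -9]].
Dividing each entry by 51 and reducing:
S⁻¹ =
[    -8/51     -7/51 ]
[    -1/17     -3/17 ]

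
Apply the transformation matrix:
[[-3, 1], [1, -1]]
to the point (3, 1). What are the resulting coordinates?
(-8, 2)

Matrix multiplication:
[[-3, 1], [1, -1]] × [3, 1]ᵀ
= [-3×3 + 1×1, 1×3 + -1×1]ᵀ
= [-8.0000, 2.0000]ᵀ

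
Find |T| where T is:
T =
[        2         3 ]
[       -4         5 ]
det(T) = 22

For a 2×2 matrix [[a, b], [c, d]], det = a*d - b*c.
det(T) = (2)*(5) - (3)*(-4) = 10 + 12 = 22.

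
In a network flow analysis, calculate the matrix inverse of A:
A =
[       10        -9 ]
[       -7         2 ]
det(A) = -43
A⁻¹ =
[    -2/43     -9/43 ]
[    -7/43    -10/43 ]

For a 2×2 matrix A = [[a, b], [c, d]] with det(A) ≠ 0, A⁻¹ = (1/det(A)) * [[d, -b], [-c, a]].
det(A) = (10)*(2) - (-9)*(-7) = 20 - 63 = -43.
A⁻¹ = (1/-43) * [[2, 9], [7, 10]].
Dividing each entry by -43 and reducing:
A⁻¹ =
[    -2/43     -9/43 ]
[    -7/43    -10/43 ]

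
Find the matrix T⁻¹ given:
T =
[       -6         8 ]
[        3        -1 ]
det(T) = -18
T⁻¹ =
[     1/18       4/9 ]
[      1/6       1/3 ]

For a 2×2 matrix T = [[a, b], [c, d]] with det(T) ≠ 0, T⁻¹ = (1/det(T)) * [[d, -b], [-c, a]].
det(T) = (-6)*(-1) - (8)*(3) = 6 - 24 = -18.
T⁻¹ = (1/-18) * [[-1, -8], [-3, -6]].
Dividing each entry by -18 and reducing:
T⁻¹ =
[     1/18       4/9 ]
[      1/6       1/3 ]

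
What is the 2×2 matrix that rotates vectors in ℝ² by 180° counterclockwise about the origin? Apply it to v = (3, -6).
R = [[-1, 0], [0, -1]]; R·v = (-3, 6)

A counterclockwise rotation by angle θ in ℝ² has matrix R(θ) = [[cos θ, -sin θ], [sin θ, cos θ]].
For θ = 180°: cos θ = -1, sin θ = 0.
R(180°) = [[-1, 0], [0, -1]].
R·v = [-1·3 + (0)·-6, 0·3 + -1·-6] = (-3, 6).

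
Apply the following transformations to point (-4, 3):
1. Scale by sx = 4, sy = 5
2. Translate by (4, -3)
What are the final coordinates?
(-12, 12)

Step 1: Scale (-4, 3) by (sx, sy) = (4, 5) → (-16, 15)
Step 2: Translate by (4, -3) → (-12, 12)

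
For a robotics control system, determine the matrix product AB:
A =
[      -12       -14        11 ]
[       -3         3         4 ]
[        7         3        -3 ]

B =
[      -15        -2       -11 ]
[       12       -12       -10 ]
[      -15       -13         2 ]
AB =
[     -153        49       294 ]
[       21       -82        11 ]
[      -24       -11      -113 ]

Matrix multiplication: (AB)[i][j] = sum over k of A[i][k] * B[k][j].
  (AB)[0][0] = (-12)*(-15) + (-14)*(12) + (11)*(-15) = -153
  (AB)[0][1] = (-12)*(-2) + (-14)*(-12) + (11)*(-13) = 49
  (AB)[0][2] = (-12)*(-11) + (-14)*(-10) + (11)*(2) = 294
  (AB)[1][0] = (-3)*(-15) + (3)*(12) + (4)*(-15) = 21
  (AB)[1][1] = (-3)*(-2) + (3)*(-12) + (4)*(-13) = -82
  (AB)[1][2] = (-3)*(-11) + (3)*(-10) + (4)*(2) = 11
  (AB)[2][0] = (7)*(-15) + (3)*(12) + (-3)*(-15) = -24
  (AB)[2][1] = (7)*(-2) + (3)*(-12) + (-3)*(-13) = -11
  (AB)[2][2] = (7)*(-11) + (3)*(-10) + (-3)*(2) = -113
AB =
[     -153        49       294 ]
[       21       -82        11 ]
[      -24       -11      -113 ]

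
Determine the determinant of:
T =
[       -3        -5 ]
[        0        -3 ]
det(T) = 9

For a 2×2 matrix [[a, b], [c, d]], det = a*d - b*c.
det(T) = (-3)*(-3) - (-5)*(0) = 9 - 0 = 9.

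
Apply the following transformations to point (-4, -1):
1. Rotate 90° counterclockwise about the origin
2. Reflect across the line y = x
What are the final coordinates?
(-4, 1)

Step 1: Rotate 90° → (1, -4)
Step 2: Reflect across the line y = x → (-4, 1)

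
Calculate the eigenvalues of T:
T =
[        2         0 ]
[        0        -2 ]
λ = -2, 2

Solve det(T - λI) = 0. For a 2×2 matrix the characteristic equation is λ² - (trace)λ + det = 0.
trace(T) = a + d = 2 - 2 = 0.
det(T) = a*d - b*c = (2)*(-2) - (0)*(0) = -4 - 0 = -4.
Characteristic equation: λ² - (0)λ + (-4) = 0.
Discriminant = (0)² - 4*(-4) = 0 + 16 = 16.
λ = (0 ± √16) / 2 = (0 ± 4) / 2 = -2, 2.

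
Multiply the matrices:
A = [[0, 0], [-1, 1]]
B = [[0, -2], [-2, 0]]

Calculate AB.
[[0, 0], [-2, 2]]

Each entry (i,j) of AB = sum over k of A[i][k]*B[k][j].
(AB)[0][0] = (0)*(0) + (0)*(-2) = 0
(AB)[0][1] = (0)*(-2) + (0)*(0) = 0
(AB)[1][0] = (-1)*(0) + (1)*(-2) = -2
(AB)[1][1] = (-1)*(-2) + (1)*(0) = 2
AB = [[0, 0], [-2, 2]]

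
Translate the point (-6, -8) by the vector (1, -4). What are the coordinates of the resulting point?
(-5, -12)

Translation by (1, -4):
x' = -6 + 1 = -5
y' = -8 + -4 = -12
Homogeneous matrix: [[1, 0, 1], [0, 1, -4], [0, 0, 1]]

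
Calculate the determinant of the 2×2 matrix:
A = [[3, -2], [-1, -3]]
-11

For A = [[a, b], [c, d]], det(A) = a*d - b*c.
det(A) = (3)*(-3) - (-2)*(-1) = -9 - 2 = -11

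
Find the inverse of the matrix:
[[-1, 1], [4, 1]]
[[-1/5, 1/5], [4/5, 1/5]]

For [[a,b],[c,d]], inverse = (1/det)·[[d,-b],[-c,a]]
det = -1·1 - 1·4 = -5
Inverse = (1/-5)·[[1, -1], [-4, -1]]
        = [[-1/5, 1/5], [4/5, 1/5]]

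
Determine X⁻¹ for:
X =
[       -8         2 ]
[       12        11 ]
det(X) = -112
X⁻¹ =
[  -11/112      1/56 ]
[     3/28      1/14 ]

For a 2×2 matrix X = [[a, b], [c, d]] with det(X) ≠ 0, X⁻¹ = (1/det(X)) * [[d, -b], [-c, a]].
det(X) = (-8)*(11) - (2)*(12) = -88 - 24 = -112.
X⁻¹ = (1/-112) * [[11, -2], [-12, -8]].
Dividing each entry by -112 and reducing:
X⁻¹ =
[  -11/112      1/56 ]
[     3/28      1/14 ]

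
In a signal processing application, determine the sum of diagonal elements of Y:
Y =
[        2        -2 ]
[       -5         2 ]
tr(Y) = 2 + 2 = 4

The trace of a square matrix is the sum of its diagonal entries.
Diagonal entries of Y: Y[0][0] = 2, Y[1][1] = 2.
tr(Y) = 2 + 2 = 4.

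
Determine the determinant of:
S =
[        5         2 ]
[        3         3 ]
det(S) = 9

For a 2×2 matrix [[a, b], [c, d]], det = a*d - b*c.
det(S) = (5)*(3) - (2)*(3) = 15 - 6 = 9.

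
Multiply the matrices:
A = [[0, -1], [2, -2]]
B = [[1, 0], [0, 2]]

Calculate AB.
[[0, -2], [2, -4]]

Each entry (i,j) of AB = sum over k of A[i][k]*B[k][j].
(AB)[0][0] = (0)*(1) + (-1)*(0) = 0
(AB)[0][1] = (0)*(0) + (-1)*(2) = -2
(AB)[1][0] = (2)*(1) + (-2)*(0) = 2
(AB)[1][1] = (2)*(0) + (-2)*(2) = -4
AB = [[0, -2], [2, -4]]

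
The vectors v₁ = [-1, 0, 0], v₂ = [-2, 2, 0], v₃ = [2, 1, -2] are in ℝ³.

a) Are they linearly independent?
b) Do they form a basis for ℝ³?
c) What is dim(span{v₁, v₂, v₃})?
Yes independent, yes basis, dim = 3

Stack v₁, v₂, v₃ as rows of a 3×3 matrix.
[[-1, 0, 0]; [-2, 2, 0]; [2, 1, -2]] is already lower triangular with nonzero diagonal entries (-1, 2, -2), so its determinant is the product of the diagonal entries, det = (-1)·(2)·(-2) = 4 ≠ 0, and the rows are linearly independent.
Three linearly independent vectors in ℝ³ form a basis for ℝ³, so dim(span{v₁,v₂,v₃}) = 3.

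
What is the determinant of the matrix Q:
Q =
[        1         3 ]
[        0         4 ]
det(Q) = 4

For a 2×2 matrix [[a, b], [c, d]], det = a*d - b*c.
det(Q) = (1)*(4) - (3)*(0) = 4 - 0 = 4.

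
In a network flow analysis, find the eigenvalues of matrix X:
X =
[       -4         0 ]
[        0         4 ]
λ = -4, 4

Solve det(X - λI) = 0. For a 2×2 matrix the characteristic equation is λ² - (trace)λ + det = 0.
trace(X) = a + d = -4 + 4 = 0.
det(X) = a*d - b*c = (-4)*(4) - (0)*(0) = -16 - 0 = -16.
Characteristic equation: λ² - (0)λ + (-16) = 0.
Discriminant = (0)² - 4*(-16) = 0 + 64 = 64.
λ = (0 ± √64) / 2 = (0 ± 8) / 2 = -4, 4.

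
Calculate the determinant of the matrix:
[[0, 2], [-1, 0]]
2

For a 2×2 matrix [[a, b], [c, d]], det = ad - bc
det = (0)(0) - (2)(-1) = 0 - -2 = 2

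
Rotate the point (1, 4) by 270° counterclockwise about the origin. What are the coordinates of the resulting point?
(4, -1)

Rotation matrix R(θ) = [[cos θ, -sin θ], [sin θ, cos θ]]; for θ = 270°:
R = [[0, 1], [-1, 0]]
Result: R × [1, 4]ᵀ = [0·1 + (1)·4, -1·1 + (0)·4]ᵀ = (4, -1)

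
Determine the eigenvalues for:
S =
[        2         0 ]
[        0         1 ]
λ = 1, 2

Solve det(S - λI) = 0. For a 2×2 matrix the characteristic equation is λ² - (trace)λ + det = 0.
trace(S) = a + d = 2 + 1 = 3.
det(S) = a*d - b*c = (2)*(1) - (0)*(0) = 2 - 0 = 2.
Characteristic equation: λ² - (3)λ + (2) = 0.
Discriminant = (3)² - 4*(2) = 9 - 8 = 1.
λ = (3 ± √1) / 2 = (3 ± 1) / 2 = 1, 2.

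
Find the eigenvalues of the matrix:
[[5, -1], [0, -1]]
λ = -1 and λ = 5

Characteristic equation: det(A - λI) = 0
λ² - (trace)λ + (det) = 0
λ² - (4)λ + (-5) = 0
λ² - 4λ - 5 = 0
Solving: λ = -1, 5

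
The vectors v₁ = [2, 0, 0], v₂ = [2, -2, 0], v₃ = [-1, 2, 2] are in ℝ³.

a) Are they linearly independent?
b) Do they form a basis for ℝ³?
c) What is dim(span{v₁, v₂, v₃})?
Yes independent, yes basis, dim = 3

Stack v₁, v₂, v₃ as rows of a 3×3 matrix.
[[2, 0, 0]; [2, -2, 0]; [-1, 2, 2]] is already lower triangular with nonzero diagonal entries (2, -2, 2), so its determinant is the product of the diagonal entries, det = (2)·(-2)·(2) = -8 ≠ 0, and the rows are linearly independent.
Three linearly independent vectors in ℝ³ form a basis for ℝ³, so dim(span{v₁,v₂,v₃}) = 3.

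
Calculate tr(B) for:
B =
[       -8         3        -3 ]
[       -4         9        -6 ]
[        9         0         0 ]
tr(B) = -8 + 9 + 0 = 1

The trace of a square matrix is the sum of its diagonal entries.
Diagonal entries of B: B[0][0] = -8, B[1][1] = 9, B[2][2] = 0.
tr(B) = -8 + 9 + 0 = 1.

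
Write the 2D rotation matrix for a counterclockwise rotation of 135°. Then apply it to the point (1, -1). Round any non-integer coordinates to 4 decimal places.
R = [[-√2/2, -√2/2], [√2/2, -√2/2]]; R·(1, -1) = (0.0000, 1.4142)

Rotation matrix formula: R(θ) = [[cos θ, -sin θ], [sin θ, cos θ]]
For θ = 135°:
cos(135°) = -√2/2
sin(135°) = √2/2
R = [[-√2/2, -√2/2], [√2/2, -√2/2]]
Apply to (1, -1): [-√2/2·1 + (-√2/2)·-1, √2/2·1 + -√2/2·-1] = (0.0000, 1.4142)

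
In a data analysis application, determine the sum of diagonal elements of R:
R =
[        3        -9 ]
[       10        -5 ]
tr(R) = 3 - 5 = -2

The trace of a square matrix is the sum of its diagonal entries.
Diagonal entries of R: R[0][0] = 3, R[1][1] = -5.
tr(R) = 3 - 5 = -2.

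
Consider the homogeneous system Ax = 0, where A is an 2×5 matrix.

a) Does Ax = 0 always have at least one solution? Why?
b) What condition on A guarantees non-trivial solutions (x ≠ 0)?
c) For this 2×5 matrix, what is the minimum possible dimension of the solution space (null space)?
a) Yes, x = 0 is always a solution. b) When A has linearly dependent columns (rank < n). c) Minimum nullity = 3.

a) x = 0 satisfies A·0 = 0, so the zero vector is always a solution.
b) Non-trivial solutions exist iff the columns of A are linearly dependent, equivalently rank(A) < n (the number of columns).
c) By rank-nullity, rank(A) + nullity(A) = n = 5. Since A has only 2 rows, rank(A) ≤ 2, so nullity(A) ≥ 5 - 2 = 3.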